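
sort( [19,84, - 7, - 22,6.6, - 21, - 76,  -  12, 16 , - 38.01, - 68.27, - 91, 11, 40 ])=[-91,-76, -68.27, - 38.01, - 22, - 21, -12, - 7, 6.6, 11, 16,  19, 40,84] 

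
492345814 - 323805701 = 168540113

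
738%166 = 74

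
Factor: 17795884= 2^2*331^1*13441^1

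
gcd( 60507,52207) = 83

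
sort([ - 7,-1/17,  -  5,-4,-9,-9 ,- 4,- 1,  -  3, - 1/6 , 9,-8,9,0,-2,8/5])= [-9,-9,-8,-7, - 5 , - 4, - 4,  -  3 , - 2,- 1,-1/6,- 1/17,0,8/5,9,9]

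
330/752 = 165/376= 0.44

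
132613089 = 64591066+68022023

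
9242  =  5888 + 3354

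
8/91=8/91=0.09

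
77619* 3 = 232857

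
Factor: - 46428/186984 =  - 73/294 = -2^(-1)*3^(-1)*7^(-2)*73^1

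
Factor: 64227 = 3^1*79^1*271^1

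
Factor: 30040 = 2^3*5^1*751^1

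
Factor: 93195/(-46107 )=-5^1*19^1 * 47^( -1) = -95/47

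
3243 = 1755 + 1488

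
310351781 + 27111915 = 337463696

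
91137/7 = 13019 + 4/7 =13019.57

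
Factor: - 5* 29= -5^1*29^1 = - 145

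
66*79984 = 5278944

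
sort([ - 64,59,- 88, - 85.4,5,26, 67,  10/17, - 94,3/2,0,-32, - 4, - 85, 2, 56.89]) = [ - 94, - 88,-85.4, - 85, - 64, - 32,  -  4,0,  10/17, 3/2,  2,  5,26, 56.89,59,67]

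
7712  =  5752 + 1960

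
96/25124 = 24/6281  =  0.00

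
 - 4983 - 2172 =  - 7155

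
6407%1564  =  151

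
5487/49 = 111 + 48/49   =  111.98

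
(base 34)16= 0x28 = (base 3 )1111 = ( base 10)40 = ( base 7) 55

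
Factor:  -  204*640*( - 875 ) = 2^9 * 3^1*5^4 * 7^1*17^1 = 114240000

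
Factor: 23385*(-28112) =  - 657399120 = - 2^4*3^1*5^1*7^1*251^1 * 1559^1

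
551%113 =99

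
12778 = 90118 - 77340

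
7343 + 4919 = 12262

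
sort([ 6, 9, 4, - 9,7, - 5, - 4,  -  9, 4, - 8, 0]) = [ - 9, - 9, - 8, - 5, - 4 , 0, 4, 4, 6, 7, 9 ] 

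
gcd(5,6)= 1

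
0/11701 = 0 = 0.00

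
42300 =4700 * 9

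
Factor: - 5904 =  - 2^4*3^2*41^1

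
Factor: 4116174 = 2^1 * 3^1*686029^1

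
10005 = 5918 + 4087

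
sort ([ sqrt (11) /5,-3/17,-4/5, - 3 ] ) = [-3, - 4/5,-3/17, sqrt( 11)/5]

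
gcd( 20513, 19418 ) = 73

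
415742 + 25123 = 440865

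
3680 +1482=5162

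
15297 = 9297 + 6000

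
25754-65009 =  - 39255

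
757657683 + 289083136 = 1046740819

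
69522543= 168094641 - 98572098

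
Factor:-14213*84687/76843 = -3^1*13^(-1) * 23^( - 1 )*61^1  *233^1*257^( - 1) * 28229^1 = -1203656331/76843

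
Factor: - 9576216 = -2^3 * 3^2*13^2* 787^1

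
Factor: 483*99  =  3^3*7^1*11^1*23^1 =47817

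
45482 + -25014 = 20468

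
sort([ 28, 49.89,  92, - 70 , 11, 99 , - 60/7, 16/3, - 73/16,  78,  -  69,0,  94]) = [ - 70, - 69,-60/7, - 73/16, 0, 16/3,  11,28, 49.89, 78,  92, 94 , 99]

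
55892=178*314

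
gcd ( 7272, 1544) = 8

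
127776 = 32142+95634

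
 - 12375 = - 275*45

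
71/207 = 71/207 = 0.34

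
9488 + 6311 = 15799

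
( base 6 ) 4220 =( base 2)1110110100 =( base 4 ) 32310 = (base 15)433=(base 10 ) 948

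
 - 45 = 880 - 925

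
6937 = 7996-1059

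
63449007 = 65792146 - 2343139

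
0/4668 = 0 = 0.00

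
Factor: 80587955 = 5^1*7^1*29^1*79397^1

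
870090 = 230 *3783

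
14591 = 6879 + 7712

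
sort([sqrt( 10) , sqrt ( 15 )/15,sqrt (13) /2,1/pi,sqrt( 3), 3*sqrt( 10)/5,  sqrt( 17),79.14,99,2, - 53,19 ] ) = [ - 53,sqrt( 15) /15,1/pi,sqrt(3),sqrt(13) /2,3*sqrt( 10 ) /5,2, sqrt( 10), sqrt( 17),19 , 79.14, 99 ] 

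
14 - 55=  - 41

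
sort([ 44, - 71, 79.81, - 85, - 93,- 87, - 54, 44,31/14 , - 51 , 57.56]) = [ - 93 ,-87, - 85, - 71, - 54 , - 51,  31/14, 44, 44,57.56, 79.81 ] 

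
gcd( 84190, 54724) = 2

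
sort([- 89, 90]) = [- 89, 90]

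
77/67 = 1 + 10/67 = 1.15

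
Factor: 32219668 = 2^2*13^1 * 19^1*32611^1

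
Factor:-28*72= - 2016 = - 2^5*3^2*7^1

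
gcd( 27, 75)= 3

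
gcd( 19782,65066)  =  2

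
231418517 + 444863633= 676282150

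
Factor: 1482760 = 2^3*5^1*19^1*1951^1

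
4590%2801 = 1789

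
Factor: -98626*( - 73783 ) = 7276922158 =2^1 * 11^1 * 4483^1 *73783^1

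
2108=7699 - 5591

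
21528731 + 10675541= 32204272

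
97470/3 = 32490 = 32490.00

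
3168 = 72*44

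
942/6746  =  471/3373 =0.14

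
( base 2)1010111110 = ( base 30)NC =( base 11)589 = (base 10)702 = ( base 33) l9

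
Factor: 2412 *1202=2^3*3^2*67^1*601^1=   2899224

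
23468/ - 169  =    -  23468/169 = - 138.86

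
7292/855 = 7292/855  =  8.53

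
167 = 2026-1859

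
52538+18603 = 71141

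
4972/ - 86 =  - 2486/43 = - 57.81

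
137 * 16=2192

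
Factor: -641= - 641^1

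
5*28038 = 140190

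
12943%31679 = 12943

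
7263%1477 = 1355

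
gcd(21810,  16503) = 3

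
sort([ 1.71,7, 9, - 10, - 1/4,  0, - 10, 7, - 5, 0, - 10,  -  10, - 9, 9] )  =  [ - 10, - 10, - 10,-10, - 9, - 5,  -  1/4, 0, 0, 1.71,7, 7,  9, 9 ]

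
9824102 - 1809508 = 8014594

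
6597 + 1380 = 7977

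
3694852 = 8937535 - 5242683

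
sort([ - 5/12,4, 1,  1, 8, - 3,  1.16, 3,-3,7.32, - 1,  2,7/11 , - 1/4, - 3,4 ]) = [ -3,-3, - 3,  -  1, - 5/12 ,  -  1/4 , 7/11 , 1, 1, 1.16,2 , 3,4 , 4, 7.32,8 ] 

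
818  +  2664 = 3482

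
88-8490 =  - 8402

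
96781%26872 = 16165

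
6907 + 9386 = 16293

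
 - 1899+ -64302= - 66201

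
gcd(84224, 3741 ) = 1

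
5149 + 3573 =8722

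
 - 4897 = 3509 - 8406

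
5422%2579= 264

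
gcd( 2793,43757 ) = 931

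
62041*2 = 124082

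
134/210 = 67/105 = 0.64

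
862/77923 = 862/77923 = 0.01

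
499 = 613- 114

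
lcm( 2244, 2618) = 15708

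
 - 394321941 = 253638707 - 647960648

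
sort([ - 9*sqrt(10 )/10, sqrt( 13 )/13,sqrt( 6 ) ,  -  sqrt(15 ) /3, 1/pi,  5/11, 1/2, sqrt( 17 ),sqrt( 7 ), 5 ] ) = [ - 9*sqrt(10)/10,  -  sqrt(15 )/3 , sqrt(13 )/13, 1/pi,  5/11,  1/2, sqrt (6 ),  sqrt(7 ), sqrt( 17), 5 ] 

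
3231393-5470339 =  - 2238946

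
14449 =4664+9785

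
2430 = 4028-1598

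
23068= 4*5767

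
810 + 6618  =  7428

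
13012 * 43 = 559516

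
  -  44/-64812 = 1/1473 = 0.00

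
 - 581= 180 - 761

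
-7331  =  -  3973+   -  3358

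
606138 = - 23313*( - 26)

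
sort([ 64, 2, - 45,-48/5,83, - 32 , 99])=[-45, - 32,  -  48/5,2,64, 83, 99]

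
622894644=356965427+265929217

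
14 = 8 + 6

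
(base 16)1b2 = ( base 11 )365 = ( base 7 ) 1160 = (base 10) 434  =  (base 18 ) 162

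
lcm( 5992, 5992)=5992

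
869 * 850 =738650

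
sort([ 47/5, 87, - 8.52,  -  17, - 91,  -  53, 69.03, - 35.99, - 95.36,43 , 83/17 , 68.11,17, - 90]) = [ - 95.36, -91, - 90, - 53, - 35.99, - 17, - 8.52,  83/17,47/5, 17,43,68.11,69.03,87]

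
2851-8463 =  - 5612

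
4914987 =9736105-4821118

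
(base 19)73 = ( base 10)136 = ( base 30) 4G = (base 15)91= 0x88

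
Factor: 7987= 7^2*163^1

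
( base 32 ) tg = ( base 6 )4212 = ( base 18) 2g8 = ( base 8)1660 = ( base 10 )944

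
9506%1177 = 90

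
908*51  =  46308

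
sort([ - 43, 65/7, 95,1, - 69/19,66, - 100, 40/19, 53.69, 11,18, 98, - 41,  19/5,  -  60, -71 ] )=[ - 100,-71, - 60, - 43, - 41,  -  69/19,1,40/19, 19/5, 65/7, 11, 18,  53.69,  66 , 95, 98]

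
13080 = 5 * 2616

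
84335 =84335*1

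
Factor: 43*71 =3053 = 43^1*71^1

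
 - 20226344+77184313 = 56957969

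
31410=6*5235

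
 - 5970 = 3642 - 9612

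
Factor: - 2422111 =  - 2422111^1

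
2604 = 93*28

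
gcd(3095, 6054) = 1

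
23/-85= - 23/85 = -0.27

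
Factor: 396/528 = 2^(  -  2) * 3^1 = 3/4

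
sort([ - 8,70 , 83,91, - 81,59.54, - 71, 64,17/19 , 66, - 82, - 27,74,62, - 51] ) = [ - 82,  -  81, - 71, - 51,- 27,-8 , 17/19,  59.54,62,64,66,70 , 74,83,91 ]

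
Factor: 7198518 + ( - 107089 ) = 7091429 = 23^1 * 308323^1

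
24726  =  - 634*(-39)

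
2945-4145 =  - 1200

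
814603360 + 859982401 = 1674585761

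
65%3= 2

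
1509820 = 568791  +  941029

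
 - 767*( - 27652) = 21209084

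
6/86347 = 6/86347 =0.00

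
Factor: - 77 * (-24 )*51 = 2^3 * 3^2*7^1*11^1*17^1 = 94248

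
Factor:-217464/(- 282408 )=7^( - 1 )*13^1*17^1*41^(-1)=221/287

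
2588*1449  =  3750012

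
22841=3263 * 7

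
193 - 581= - 388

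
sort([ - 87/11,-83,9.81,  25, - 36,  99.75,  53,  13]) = [-83, - 36,-87/11,9.81, 13 , 25, 53, 99.75 ]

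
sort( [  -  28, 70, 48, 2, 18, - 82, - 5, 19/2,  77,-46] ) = [ - 82, - 46, -28, - 5,2, 19/2, 18,  48 , 70  ,  77] 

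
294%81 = 51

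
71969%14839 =12613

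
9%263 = 9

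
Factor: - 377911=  - 377911^1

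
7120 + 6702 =13822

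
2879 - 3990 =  - 1111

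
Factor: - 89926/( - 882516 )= 44963/441258 = 2^( - 1) * 3^( - 1)*251^( - 1)*293^( - 1) *44963^1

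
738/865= 738/865 = 0.85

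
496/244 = 2+2/61 = 2.03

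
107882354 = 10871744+97010610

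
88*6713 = 590744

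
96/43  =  2+10/43  =  2.23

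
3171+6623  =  9794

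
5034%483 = 204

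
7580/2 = 3790=3790.00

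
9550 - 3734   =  5816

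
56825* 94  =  5341550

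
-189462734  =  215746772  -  405209506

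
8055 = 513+7542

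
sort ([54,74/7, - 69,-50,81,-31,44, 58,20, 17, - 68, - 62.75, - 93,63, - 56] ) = [ - 93, - 69, - 68, - 62.75,-56,  -  50, - 31,74/7,17, 20,44,54,  58, 63,  81]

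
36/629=36/629  =  0.06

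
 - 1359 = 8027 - 9386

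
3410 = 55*62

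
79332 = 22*3606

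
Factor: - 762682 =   -  2^1*41^1*71^1*131^1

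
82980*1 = 82980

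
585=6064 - 5479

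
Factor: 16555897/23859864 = 2^(-3 )*3^( - 2 )*7^(-2 )*19^1  *  29^1*6763^(-1 )*30047^1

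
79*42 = 3318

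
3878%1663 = 552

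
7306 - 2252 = 5054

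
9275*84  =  779100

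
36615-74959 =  - 38344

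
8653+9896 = 18549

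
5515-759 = 4756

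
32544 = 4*8136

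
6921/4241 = 6921/4241 = 1.63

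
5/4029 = 5/4029 = 0.00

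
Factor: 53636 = 2^2 *11^1 * 23^1*53^1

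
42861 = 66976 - 24115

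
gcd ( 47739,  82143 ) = 3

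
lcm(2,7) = 14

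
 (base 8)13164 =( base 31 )5UD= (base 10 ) 5748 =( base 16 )1674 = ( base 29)6o6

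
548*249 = 136452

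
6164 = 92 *67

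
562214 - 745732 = -183518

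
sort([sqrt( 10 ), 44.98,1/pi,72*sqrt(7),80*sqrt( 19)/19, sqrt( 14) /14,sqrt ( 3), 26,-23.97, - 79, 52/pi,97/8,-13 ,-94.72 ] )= [  -  94.72, - 79,-23.97,  -  13, sqrt( 14)/14 , 1/pi,sqrt( 3 ), sqrt( 10), 97/8, 52/pi, 80*sqrt( 19) /19, 26, 44.98, 72*sqrt( 7) ] 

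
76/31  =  76/31 = 2.45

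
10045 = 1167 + 8878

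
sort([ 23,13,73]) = [ 13,23, 73 ] 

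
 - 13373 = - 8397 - 4976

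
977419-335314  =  642105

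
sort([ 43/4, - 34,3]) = [- 34, 3, 43/4 ] 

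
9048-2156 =6892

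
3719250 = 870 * 4275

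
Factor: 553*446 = 2^1*7^1*79^1*223^1 = 246638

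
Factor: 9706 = 2^1 *23^1*211^1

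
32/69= 32/69 = 0.46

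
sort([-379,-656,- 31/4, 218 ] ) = [ - 656,-379, - 31/4,218 ] 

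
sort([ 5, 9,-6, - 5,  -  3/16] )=[ - 6, - 5 , - 3/16, 5,  9]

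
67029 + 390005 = 457034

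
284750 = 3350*85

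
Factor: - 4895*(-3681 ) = 18018495 = 3^2*5^1*11^1*89^1*409^1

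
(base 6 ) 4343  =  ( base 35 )SJ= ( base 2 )1111100111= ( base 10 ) 999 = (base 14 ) 515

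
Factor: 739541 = 11^1*67231^1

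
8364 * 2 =16728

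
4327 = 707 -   -  3620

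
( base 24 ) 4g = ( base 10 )112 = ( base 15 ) 77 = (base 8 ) 160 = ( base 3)11011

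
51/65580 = 17/21860 = 0.00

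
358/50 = 7+4/25= 7.16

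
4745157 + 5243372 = 9988529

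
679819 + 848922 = 1528741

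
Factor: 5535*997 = 3^3 * 5^1*41^1*997^1 = 5518395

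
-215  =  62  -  277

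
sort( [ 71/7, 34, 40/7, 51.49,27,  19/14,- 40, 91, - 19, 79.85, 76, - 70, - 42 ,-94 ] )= [  -  94, - 70, - 42,-40, - 19, 19/14, 40/7,71/7, 27,34,51.49, 76,  79.85, 91 ]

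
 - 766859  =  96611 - 863470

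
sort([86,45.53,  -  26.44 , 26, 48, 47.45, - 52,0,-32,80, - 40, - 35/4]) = [ - 52 ,-40,-32, - 26.44,- 35/4, 0, 26 , 45.53, 47.45 , 48, 80,86]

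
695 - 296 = 399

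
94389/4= 23597 + 1/4=23597.25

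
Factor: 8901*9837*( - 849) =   -  74337707313=   - 3^5*23^1*43^1*283^1* 1093^1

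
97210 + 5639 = 102849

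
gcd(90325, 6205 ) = 5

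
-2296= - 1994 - 302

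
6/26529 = 2/8843 = 0.00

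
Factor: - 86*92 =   -  2^3 * 23^1* 43^1 = - 7912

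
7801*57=444657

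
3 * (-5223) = -15669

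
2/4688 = 1/2344 = 0.00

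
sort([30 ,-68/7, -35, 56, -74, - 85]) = [ - 85,-74,- 35,  -  68/7,30,56] 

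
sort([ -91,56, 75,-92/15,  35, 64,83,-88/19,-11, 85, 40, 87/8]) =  [ - 91,- 11, - 92/15, - 88/19,87/8, 35 , 40, 56, 64, 75, 83,  85]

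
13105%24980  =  13105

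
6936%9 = 6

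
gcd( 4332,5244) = 228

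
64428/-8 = - 16107/2= -8053.50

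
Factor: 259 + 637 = 896 = 2^7*7^1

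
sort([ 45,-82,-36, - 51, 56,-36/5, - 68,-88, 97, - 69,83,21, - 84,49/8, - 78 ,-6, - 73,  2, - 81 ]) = [-88, - 84,-82,-81, - 78,-73, - 69, -68, - 51, -36, - 36/5, - 6,2, 49/8,21 , 45, 56,  83,  97]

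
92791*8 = 742328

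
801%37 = 24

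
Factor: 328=2^3*41^1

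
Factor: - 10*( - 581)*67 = 389270 = 2^1*5^1*7^1*67^1*83^1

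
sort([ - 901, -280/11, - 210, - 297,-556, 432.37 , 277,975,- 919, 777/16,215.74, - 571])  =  [ - 919 ,-901, - 571,-556,-297, - 210, -280/11, 777/16,215.74, 277,432.37,975]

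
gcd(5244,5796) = 276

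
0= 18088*0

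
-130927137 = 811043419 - 941970556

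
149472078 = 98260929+51211149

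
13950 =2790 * 5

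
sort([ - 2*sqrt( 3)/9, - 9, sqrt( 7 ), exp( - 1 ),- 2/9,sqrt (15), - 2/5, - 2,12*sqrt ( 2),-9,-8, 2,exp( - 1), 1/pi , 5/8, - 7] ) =[ - 9 , - 9, - 8,-7,- 2, - 2/5, - 2*sqrt( 3)/9, - 2/9 , 1/pi,  exp( - 1),exp( - 1),5/8,2,sqrt(7), sqrt( 15),12 * sqrt( 2)] 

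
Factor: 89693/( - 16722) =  - 2^( - 1)*3^ (-2)*257^1*349^1 * 929^( - 1 )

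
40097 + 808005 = 848102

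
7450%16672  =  7450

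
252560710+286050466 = 538611176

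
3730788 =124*30087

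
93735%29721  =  4572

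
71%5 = 1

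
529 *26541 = 14040189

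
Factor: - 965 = -5^1*193^1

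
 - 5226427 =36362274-41588701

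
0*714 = 0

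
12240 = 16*765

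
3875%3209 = 666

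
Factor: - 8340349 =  -8340349^1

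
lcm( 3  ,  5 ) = 15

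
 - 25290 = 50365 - 75655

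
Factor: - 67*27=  - 3^3 * 67^1 = - 1809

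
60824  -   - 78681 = 139505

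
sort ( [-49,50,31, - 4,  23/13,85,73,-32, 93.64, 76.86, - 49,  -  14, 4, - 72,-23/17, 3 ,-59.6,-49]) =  [ - 72,-59.6, - 49, - 49 ,-49, - 32 , -14,-4 , - 23/17, 23/13,3, 4,  31,50, 73,76.86,85,93.64]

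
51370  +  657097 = 708467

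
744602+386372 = 1130974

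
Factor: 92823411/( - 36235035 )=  - 3^ (  -  1 )*5^(- 1)*127^1 * 243631^1*805223^( - 1 ) = - 30941137/12078345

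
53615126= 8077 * 6638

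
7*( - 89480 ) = -626360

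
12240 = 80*153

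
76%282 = 76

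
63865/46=63865/46 = 1388.37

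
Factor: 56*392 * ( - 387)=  - 2^6* 3^2*7^3*43^1 = -8495424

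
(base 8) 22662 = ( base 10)9650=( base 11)7283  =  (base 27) d6b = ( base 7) 40064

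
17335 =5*3467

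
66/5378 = 33/2689 = 0.01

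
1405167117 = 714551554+690615563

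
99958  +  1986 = 101944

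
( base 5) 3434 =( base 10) 494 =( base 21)12B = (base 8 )756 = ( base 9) 608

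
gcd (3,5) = 1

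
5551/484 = 5551/484 = 11.47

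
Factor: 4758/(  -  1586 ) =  - 3^1 = - 3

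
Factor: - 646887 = - 3^1*383^1*563^1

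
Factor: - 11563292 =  - 2^2*13^1 * 59^1*3769^1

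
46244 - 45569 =675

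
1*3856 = 3856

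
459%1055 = 459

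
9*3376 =30384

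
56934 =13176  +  43758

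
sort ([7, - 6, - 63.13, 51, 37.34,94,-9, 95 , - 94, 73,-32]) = [ -94, - 63.13, - 32, - 9, - 6, 7 , 37.34,51,73,94,95 ]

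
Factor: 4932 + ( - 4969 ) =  - 37^1  =  - 37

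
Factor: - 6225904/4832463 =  - 2^4*3^(-1 )*61^1*179^(- 1)*6379^1 * 8999^( - 1)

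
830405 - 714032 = 116373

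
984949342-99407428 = 885541914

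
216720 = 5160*42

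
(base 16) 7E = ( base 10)126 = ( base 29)4a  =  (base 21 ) 60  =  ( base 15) 86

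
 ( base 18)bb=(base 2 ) 11010001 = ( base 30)6t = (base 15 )de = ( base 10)209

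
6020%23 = 17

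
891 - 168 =723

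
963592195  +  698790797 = 1662382992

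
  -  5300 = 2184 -7484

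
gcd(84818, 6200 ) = 2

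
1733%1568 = 165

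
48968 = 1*48968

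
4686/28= 167 + 5/14 = 167.36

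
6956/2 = 3478 = 3478.00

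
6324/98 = 64 + 26/49= 64.53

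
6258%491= 366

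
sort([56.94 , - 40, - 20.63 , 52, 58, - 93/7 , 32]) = [ -40,  -  20.63, - 93/7, 32,  52, 56.94, 58 ] 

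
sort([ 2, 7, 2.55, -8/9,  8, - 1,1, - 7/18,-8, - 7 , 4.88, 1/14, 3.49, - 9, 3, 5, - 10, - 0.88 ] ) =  [ - 10, - 9,-8,  -  7 , - 1, - 8/9, - 0.88, - 7/18,  1/14, 1, 2, 2.55, 3,3.49, 4.88, 5, 7,  8]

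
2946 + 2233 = 5179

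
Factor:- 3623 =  - 3623^1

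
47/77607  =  47/77607 = 0.00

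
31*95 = 2945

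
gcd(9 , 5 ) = 1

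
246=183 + 63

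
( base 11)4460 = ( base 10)5874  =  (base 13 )289B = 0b1011011110010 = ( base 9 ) 8046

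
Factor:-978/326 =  - 3^1 = -  3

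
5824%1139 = 129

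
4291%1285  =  436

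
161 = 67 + 94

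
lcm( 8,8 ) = 8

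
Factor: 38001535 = 5^1*11^1*13^1 *53149^1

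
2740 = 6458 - 3718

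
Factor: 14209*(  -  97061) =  - 1379139749= - 13^1*31^2*101^1*1093^1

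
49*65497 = 3209353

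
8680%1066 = 152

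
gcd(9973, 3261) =1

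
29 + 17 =46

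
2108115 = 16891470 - 14783355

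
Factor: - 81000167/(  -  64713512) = 2^(- 3) * 179^( - 1) * 5441^1 * 14887^1*45191^( -1)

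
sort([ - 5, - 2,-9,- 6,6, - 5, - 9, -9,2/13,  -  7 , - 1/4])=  [ - 9, - 9, - 9, - 7, - 6,  -  5,  -  5, - 2 , - 1/4, 2/13  ,  6]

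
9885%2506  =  2367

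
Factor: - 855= - 3^2*5^1*19^1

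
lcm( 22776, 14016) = 182208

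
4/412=1/103 = 0.01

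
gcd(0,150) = 150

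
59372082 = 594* 99953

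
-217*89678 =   -  19460126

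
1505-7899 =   -  6394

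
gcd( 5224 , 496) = 8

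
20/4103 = 20/4103 =0.00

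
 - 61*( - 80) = 4880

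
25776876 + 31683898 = 57460774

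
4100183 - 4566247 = - 466064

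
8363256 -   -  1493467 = 9856723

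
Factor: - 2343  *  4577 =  - 3^1*11^1*23^1*71^1*199^1 =-10723911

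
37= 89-52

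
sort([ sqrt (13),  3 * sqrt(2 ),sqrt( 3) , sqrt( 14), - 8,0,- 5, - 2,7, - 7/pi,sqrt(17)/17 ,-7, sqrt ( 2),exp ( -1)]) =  [-8 , - 7, - 5, - 7/pi,  -  2,0,sqrt(17 ) /17,exp(-1 ) , sqrt(2 ),sqrt( 3 ),sqrt(13 ) , sqrt( 14),  3*sqrt(2),7] 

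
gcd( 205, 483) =1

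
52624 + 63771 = 116395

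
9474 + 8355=17829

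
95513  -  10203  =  85310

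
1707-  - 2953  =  4660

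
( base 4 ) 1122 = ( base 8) 132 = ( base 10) 90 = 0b1011010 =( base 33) 2o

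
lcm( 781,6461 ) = 71071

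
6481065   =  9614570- 3133505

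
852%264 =60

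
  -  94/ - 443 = 94/443=0.21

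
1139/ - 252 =-5 + 121/252 = - 4.52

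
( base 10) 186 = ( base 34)5G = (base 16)ba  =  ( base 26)74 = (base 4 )2322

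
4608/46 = 100+4/23   =  100.17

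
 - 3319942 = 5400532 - 8720474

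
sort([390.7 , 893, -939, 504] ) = [ -939,390.7 , 504, 893 ]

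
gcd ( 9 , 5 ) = 1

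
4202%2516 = 1686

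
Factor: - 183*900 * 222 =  - 36563400=-  2^3 * 3^4  *5^2*37^1 * 61^1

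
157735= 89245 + 68490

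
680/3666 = 340/1833 = 0.19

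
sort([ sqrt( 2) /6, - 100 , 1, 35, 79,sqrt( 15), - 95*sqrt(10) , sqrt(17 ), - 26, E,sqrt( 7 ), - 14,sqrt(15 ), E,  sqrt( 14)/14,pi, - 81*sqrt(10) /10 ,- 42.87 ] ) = [ - 95*sqrt( 10), - 100 , - 42.87,-26, - 81*sqrt (10) /10, - 14,sqrt(2)/6,sqrt(14)/14, 1,  sqrt( 7),  E, E, pi, sqrt(15),  sqrt( 15),sqrt ( 17), 35, 79 ] 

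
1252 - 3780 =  - 2528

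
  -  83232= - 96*867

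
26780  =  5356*5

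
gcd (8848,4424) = 4424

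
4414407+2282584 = 6696991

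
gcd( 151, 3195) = 1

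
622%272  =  78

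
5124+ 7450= 12574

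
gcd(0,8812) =8812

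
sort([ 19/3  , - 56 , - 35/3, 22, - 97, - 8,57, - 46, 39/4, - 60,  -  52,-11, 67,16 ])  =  [ - 97, - 60, - 56 , - 52, - 46 , - 35/3, - 11, - 8 , 19/3,39/4,  16,22,57, 67]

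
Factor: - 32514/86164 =- 16257/43082 = -2^( - 1)*3^1*13^ (- 1)*1657^(-1 ) *5419^1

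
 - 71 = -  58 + - 13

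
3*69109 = 207327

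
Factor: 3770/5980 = 2^( - 1)*23^( - 1)*29^1 = 29/46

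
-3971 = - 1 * 3971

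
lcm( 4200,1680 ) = 8400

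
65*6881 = 447265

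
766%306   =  154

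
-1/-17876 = 1/17876 = 0.00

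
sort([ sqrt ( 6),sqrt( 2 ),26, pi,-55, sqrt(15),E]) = [ - 55,sqrt( 2),sqrt( 6),E,  pi,sqrt(15),26 ]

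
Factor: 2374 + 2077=4451^1 = 4451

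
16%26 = 16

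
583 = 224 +359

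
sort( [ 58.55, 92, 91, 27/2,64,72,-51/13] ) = [ - 51/13, 27/2, 58.55 , 64,72, 91,92]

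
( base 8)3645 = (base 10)1957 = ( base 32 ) 1T5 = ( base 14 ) 9DB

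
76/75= 76/75= 1.01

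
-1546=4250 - 5796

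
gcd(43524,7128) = 108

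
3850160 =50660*76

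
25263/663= 8421/221 = 38.10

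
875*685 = 599375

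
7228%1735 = 288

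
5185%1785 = 1615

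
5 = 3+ 2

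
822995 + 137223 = 960218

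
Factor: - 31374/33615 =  - 14/15  =  - 2^1 * 3^ ( - 1)*5^( - 1)*7^1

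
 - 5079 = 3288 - 8367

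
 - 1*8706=-8706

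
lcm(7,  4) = 28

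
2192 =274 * 8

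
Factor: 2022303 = 3^1 * 17^1  *19^1 * 2087^1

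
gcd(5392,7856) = 16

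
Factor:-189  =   - 3^3* 7^1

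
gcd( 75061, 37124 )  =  1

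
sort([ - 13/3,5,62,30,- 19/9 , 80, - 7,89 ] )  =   [ - 7, - 13/3, - 19/9 , 5, 30, 62,80,89]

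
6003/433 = 13 + 374/433 = 13.86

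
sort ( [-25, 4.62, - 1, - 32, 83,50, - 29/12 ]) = [ - 32, - 25, - 29/12, - 1, 4.62, 50, 83] 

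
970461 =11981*81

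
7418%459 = 74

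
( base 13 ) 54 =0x45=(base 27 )2f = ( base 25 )2j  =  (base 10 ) 69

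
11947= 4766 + 7181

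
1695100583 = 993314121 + 701786462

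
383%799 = 383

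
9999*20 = 199980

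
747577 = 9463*79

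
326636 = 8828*37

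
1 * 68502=68502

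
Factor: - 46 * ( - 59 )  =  2714 = 2^1*23^1*59^1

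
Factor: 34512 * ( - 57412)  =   - 2^6 * 3^1*31^1 * 463^1 * 719^1= - 1981402944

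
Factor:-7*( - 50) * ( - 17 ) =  - 5950 = - 2^1 * 5^2*7^1*17^1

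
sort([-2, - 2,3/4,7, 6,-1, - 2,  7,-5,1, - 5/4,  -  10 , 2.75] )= [ - 10,-5, - 2,-2,-2,-5/4, - 1,3/4,1,2.75,6 , 7,7 ] 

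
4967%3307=1660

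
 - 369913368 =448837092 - 818750460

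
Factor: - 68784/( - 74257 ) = 2^4*3^1 * 1433^1*74257^(-1 )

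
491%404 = 87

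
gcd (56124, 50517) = 9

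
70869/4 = 17717 +1/4 = 17717.25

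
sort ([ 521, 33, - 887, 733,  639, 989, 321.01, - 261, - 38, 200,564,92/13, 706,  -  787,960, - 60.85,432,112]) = [ - 887,-787,-261, - 60.85,-38, 92/13, 33, 112, 200,  321.01, 432,  521,  564, 639, 706, 733, 960, 989 ]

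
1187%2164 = 1187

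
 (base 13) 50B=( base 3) 1011201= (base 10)856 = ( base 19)271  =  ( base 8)1530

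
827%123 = 89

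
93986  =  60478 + 33508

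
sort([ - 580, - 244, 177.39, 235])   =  [- 580 , - 244, 177.39,235] 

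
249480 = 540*462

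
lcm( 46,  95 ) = 4370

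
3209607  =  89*36063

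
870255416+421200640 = 1291456056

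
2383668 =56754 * 42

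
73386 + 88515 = 161901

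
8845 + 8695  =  17540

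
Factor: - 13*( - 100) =2^2*  5^2 * 13^1=1300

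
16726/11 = 16726/11 = 1520.55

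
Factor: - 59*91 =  - 7^1*13^1*59^1 = - 5369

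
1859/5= 371 + 4/5 = 371.80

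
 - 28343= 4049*( - 7 ) 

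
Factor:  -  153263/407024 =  - 2^( -4)*11^1*13933^1*25439^( - 1)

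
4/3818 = 2/1909 = 0.00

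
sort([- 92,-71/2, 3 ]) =[-92, - 71/2,3 ]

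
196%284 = 196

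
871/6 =871/6 = 145.17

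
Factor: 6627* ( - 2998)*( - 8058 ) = 160094297268 = 2^2*3^2*17^1*47^2*79^1*1499^1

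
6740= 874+5866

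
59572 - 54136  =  5436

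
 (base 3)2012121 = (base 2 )11001001001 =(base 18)4H7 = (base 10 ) 1609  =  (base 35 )1AY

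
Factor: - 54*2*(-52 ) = 2^4*3^3*13^1= 5616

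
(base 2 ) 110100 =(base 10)52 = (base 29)1n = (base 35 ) 1h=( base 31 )1L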